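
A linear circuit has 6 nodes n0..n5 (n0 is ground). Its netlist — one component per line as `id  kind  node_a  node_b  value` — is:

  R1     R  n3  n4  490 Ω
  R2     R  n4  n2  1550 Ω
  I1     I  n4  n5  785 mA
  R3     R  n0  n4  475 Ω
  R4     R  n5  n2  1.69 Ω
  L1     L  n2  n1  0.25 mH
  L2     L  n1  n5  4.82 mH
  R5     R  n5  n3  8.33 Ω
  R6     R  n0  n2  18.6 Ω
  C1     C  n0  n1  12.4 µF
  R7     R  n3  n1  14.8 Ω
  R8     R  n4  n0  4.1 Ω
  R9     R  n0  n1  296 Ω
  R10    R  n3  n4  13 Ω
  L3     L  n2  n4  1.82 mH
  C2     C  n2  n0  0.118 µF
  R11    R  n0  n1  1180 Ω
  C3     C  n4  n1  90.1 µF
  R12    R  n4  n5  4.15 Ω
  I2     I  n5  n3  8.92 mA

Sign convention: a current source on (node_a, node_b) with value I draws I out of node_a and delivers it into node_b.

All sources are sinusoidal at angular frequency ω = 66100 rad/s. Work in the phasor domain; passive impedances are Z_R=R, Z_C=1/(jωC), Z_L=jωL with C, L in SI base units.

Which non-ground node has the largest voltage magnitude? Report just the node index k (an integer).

5

MNA unknowns: 5 node voltages V₁..V_5
R1: Y=0.002041+0.000j on G[3,4]
R2: Y=0.0006452+0.000j on G[4,2]
I1: z[4]−=0.785, z[5]+=0.785
R3: Y=0.002105+0.000j on G[0,4]
R4: Y=0.5917+0.000j on G[5,2]
L1: Y=0.000-0.06051j on G[2,1]
L2: Y=0.000-0.003139j on G[1,5]
R5: Y=0.1200+0.000j on G[5,3]
R6: Y=0.05376+0.000j on G[0,2]
C1: Y=0.000+0.8196j on G[0,1]
R7: Y=0.06757+0.000j on G[3,1]
R8: Y=0.2439+0.000j on G[4,0]
R9: Y=0.003378+0.000j on G[0,1]
R10: Y=0.07692+0.000j on G[3,4]
L3: Y=0.000-0.008312j on G[2,4]
C2: Y=0.000+0.007800j on G[2,0]
R11: Y=0.0008475+0.000j on G[0,1]
C3: Y=0.000+5.956j on G[4,1]
R12: Y=0.2410+0.000j on G[4,5]
I2: z[5]−=0.00892, z[3]+=0.00892
solve → V1=-0.09007+0.08866j, V2=1.823+0.5653j, V3=0.9039+0.2458j, V4=-0.08362+0.1172j, V5=2.039+0.4187j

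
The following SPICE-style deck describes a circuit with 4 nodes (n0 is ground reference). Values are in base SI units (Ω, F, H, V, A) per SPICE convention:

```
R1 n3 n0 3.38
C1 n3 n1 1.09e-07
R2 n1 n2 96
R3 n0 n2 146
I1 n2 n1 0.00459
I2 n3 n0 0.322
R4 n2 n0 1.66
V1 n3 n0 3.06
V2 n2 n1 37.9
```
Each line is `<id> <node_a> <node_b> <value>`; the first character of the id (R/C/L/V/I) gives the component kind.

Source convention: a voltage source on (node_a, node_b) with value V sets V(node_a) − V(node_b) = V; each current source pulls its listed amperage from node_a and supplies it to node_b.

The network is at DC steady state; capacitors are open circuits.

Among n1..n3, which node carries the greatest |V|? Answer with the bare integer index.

MNA unknowns: 3 node voltages V₁..V_3 plus 2 source currents (V1, V2)
R1: Y=0.2959 on G[3,0]
C1: Y=0.000 on G[3,1]
R2: Y=0.01042 on G[1,2]
R3: Y=0.006849 on G[0,2]
I1: z[2]−=0.00459, z[1]+=0.00459
I2: z[3]−=0.322, z[0]+=0.322
R4: Y=0.6024 on G[2,0]
V1: row V3−V0=3.06, i_V1 at 3,0
V2: row V2−V1=37.9, i_V2 at 2,1
solve → V1=-37.90, V2=0.000, V3=3.060
aux → i_V1=-1.227, i_V2=-0.3994

1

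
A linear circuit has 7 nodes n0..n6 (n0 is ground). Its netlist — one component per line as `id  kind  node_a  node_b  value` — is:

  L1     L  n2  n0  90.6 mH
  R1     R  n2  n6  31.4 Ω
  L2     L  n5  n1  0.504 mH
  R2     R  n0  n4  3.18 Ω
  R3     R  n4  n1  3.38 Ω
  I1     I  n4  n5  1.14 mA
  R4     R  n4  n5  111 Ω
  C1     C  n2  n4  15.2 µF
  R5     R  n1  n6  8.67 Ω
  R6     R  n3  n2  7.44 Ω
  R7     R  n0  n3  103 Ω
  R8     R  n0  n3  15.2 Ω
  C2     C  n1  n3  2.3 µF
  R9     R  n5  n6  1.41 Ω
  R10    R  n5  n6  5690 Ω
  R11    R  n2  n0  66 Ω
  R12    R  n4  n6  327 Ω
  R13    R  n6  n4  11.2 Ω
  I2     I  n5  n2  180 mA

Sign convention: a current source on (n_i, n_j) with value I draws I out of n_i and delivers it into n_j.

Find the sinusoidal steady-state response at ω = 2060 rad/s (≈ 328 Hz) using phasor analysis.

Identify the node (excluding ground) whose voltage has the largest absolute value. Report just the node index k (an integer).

2

Apply KCL at each of the 6 non-ground nodes and solve the resulting linear system.
Node n1: branches {L2, R3, R5, C2} → V_1 = -0.5980+0.1422j
Node n2: branches {L1, R1, C1, R6, R11, I2} → V_2 = 1.509-0.5433j
Node n3: branches {R6, R7, R8, C2} → V_3 = 0.9543-0.3829j
Node n4: branches {R2, R3, I1, R4, C1, R12, R13} → V_4 = -0.2926+0.1438j
Node n5: branches {L2, I1, R4, R9, R10, I2} → V_5 = -0.6022+0.03418j
Node n6: branches {R1, R5, R9, R10, R12, R13} → V_6 = -0.5007+0.03860j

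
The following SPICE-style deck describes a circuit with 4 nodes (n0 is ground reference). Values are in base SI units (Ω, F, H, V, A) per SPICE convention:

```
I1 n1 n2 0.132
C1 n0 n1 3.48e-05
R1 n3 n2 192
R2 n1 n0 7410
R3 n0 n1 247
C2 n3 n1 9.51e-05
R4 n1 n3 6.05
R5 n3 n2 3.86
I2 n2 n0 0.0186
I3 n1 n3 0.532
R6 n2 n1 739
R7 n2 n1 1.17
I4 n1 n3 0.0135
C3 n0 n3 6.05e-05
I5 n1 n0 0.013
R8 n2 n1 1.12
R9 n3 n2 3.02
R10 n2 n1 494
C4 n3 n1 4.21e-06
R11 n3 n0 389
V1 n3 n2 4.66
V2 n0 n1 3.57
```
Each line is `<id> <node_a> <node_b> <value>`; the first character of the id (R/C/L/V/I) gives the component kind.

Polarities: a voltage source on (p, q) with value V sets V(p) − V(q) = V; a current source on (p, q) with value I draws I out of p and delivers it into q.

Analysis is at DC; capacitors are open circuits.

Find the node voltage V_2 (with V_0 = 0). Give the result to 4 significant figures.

-3.629 V

Element admittances at DC:
  I1: injects 0.132 A into n2 (from n1)
  Y(C1) = 0.000 S between n0,n1
  Y(R1) = 0.005208 S between n3,n2
  Y(R2) = 0.0001350 S between n1,n0
  Y(R3) = 0.004049 S between n0,n1
  Y(C2) = 0.000 S between n3,n1
  Y(R4) = 0.1653 S between n1,n3
  Y(R5) = 0.2591 S between n3,n2
  I2: injects 0.0186 A into n0 (from n2)
  I3: injects 0.532 A into n3 (from n1)
  Y(R6) = 0.001353 S between n2,n1
  Y(R7) = 0.8547 S between n2,n1
  I4: injects 0.0135 A into n3 (from n1)
  Y(C3) = 0.000 S between n0,n3
  I5: injects 0.013 A into n0 (from n1)
  Y(R8) = 0.8929 S between n2,n1
  Y(R9) = 0.3311 S between n3,n2
  Y(R10) = 0.002024 S between n2,n1
  Y(C4) = 0.000 S between n3,n1
  Y(R11) = 0.002571 S between n3,n0
  V1: constraint V(n3)−V(n2) = 4.66
  V2: constraint V(n0)−V(n1) = 3.57
Assemble and solve the 5×5 MNA system:
  V(n1)=-3.570  V(n2)=-3.629  V(n3)=1.031
  i(V1)=-2.992  i(V2)=0.01931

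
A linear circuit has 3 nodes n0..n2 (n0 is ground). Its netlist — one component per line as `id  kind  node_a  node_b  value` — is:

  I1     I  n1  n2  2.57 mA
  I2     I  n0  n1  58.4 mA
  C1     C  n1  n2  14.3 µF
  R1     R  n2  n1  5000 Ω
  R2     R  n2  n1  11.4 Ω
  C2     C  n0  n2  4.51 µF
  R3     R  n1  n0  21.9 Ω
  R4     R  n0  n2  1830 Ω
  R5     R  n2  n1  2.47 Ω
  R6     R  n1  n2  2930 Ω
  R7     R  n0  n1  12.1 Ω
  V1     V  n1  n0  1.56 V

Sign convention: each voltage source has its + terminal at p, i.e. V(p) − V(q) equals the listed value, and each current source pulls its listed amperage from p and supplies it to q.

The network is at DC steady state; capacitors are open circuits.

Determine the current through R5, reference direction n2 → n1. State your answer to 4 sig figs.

0.001409 A

MNA unknowns: 2 node voltages V₁..V_2 plus 1 source current (V1)
I1: z[1]−=0.00257, z[2]+=0.00257
I2: z[0]−=0.0584, z[1]+=0.0584
C1: Y=0.000 on G[1,2]
R1: Y=0.0002000 on G[2,1]
R2: Y=0.08772 on G[2,1]
C2: Y=0.000 on G[0,2]
R3: Y=0.04566 on G[1,0]
R4: Y=0.0005464 on G[0,2]
R5: Y=0.4049 on G[2,1]
R6: Y=0.0003413 on G[1,2]
R7: Y=0.08264 on G[0,1]
V1: row V1−V0=1.56, i_V1 at 1,0
solve → V1=1.560, V2=1.563
aux → i_V1=-0.1426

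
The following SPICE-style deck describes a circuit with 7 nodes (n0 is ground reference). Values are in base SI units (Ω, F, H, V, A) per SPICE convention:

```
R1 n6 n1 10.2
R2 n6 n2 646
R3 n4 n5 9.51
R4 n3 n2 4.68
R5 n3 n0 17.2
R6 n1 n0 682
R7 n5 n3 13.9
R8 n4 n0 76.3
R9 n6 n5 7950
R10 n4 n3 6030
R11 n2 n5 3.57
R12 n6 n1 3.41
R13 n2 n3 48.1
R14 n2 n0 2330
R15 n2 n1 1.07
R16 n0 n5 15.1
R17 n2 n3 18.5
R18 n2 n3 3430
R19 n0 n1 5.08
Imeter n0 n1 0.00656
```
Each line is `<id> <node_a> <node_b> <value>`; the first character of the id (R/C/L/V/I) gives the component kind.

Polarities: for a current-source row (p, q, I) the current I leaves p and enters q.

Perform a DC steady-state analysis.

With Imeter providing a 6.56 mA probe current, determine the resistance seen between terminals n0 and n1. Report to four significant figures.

Apply KCL at each of the 6 non-ground nodes and solve the resulting linear system.
Node n1: branches {R1, R6, R12, R15, R19, Imeter} → V_1 = 0.02211
Node n2: branches {R2, R4, R11, R13, R14, R15, R17, R18} → V_2 = 0.01979
Node n3: branches {R4, R5, R7, R10, R13, R17, R18} → V_3 = 0.01633
Node n4: branches {R3, R8, R10} → V_4 = 0.01390
Node n5: branches {R3, R7, R9, R11, R16} → V_5 = 0.01563
Node n6: branches {R1, R2, R9, R12} → V_6 = 0.02210

R_eq = 3.371 Ω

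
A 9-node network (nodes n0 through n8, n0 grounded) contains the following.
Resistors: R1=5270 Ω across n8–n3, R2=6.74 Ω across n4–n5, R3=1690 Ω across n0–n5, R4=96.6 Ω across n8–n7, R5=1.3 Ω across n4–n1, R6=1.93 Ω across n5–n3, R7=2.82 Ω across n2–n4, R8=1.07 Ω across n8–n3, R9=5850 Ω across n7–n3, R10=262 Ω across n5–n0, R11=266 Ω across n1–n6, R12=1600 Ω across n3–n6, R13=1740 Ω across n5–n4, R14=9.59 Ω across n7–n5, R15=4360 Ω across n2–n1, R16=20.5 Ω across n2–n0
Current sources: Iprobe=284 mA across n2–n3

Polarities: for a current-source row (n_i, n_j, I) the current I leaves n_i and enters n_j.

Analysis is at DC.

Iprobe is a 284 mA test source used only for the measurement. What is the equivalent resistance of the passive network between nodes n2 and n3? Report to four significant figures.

Apply KCL at each of the 8 non-ground nodes and solve the resulting linear system.
Node n1: branches {R5, R11, R15} → V_1 = 0.5568
Node n2: branches {R7, R15, R16, Iprobe} → V_2 = -0.2154
Node n3: branches {R1, R6, R8, R9, R12, Iprobe} → V_3 = 2.919
Node n4: branches {R2, R5, R7, R13} → V_4 = 0.5554
Node n5: branches {R2, R3, R6, R10, R13, R14} → V_5 = 2.383
Node n6: branches {R11, R12} → V_6 = 0.8935
Node n7: branches {R4, R9, R14} → V_7 = 2.432
Node n8: branches {R1, R4, R8} → V_8 = 2.914

R_eq = 11.04 Ω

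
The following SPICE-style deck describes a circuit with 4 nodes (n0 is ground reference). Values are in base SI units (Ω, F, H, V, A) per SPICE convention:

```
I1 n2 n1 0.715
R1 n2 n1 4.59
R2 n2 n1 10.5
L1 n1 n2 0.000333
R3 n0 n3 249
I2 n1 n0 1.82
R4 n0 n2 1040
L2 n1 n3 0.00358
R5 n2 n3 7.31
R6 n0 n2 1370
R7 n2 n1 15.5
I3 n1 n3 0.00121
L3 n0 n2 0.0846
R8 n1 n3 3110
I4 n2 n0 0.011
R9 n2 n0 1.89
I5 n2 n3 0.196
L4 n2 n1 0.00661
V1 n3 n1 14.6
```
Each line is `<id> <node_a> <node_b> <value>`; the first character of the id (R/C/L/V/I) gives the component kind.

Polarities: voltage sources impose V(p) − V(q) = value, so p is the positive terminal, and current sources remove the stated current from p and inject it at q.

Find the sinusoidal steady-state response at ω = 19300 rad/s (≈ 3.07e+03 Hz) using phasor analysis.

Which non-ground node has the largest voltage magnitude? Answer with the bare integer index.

1

Apply KCL at each of the 3 non-ground nodes and solve the resulting linear system.
Node n1: branches {I1, R1, R2, L1, I2, L2, R7, I3, R8, L4, V1} → V_1 = -8.672-1.624j
Node n2: branches {I1, R1, R2, L1, R4, R5, R6, R7, L3, I4, R9, I5, L4} → V_2 = -3.494+0.008255j
Node n3: branches {R3, L2, R5, I3, R8, I5, V1} → V_3 = 5.928-1.624j
Source currents: i(V1)=-1.120+0.4411j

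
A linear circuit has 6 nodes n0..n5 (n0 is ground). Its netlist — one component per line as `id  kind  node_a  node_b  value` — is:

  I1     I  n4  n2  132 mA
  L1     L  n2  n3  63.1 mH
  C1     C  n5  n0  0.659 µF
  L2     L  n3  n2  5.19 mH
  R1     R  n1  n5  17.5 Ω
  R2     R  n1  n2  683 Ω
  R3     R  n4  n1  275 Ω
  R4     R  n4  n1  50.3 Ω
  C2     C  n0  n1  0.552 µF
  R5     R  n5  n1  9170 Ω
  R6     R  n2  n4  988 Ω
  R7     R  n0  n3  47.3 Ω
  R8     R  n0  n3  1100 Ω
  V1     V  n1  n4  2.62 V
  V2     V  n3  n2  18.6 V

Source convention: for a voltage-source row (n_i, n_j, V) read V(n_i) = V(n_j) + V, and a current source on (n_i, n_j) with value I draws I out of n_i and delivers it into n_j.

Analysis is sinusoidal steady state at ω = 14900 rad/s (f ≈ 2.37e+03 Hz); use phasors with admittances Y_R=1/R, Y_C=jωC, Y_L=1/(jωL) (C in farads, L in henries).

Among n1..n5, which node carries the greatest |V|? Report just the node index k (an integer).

Element admittances at ω=14900 rad/s:
  I1: injects 0.132 A into n2 (from n4)
  Y(L1) = 0.000-0.001064j S between n2,n3
  Y(C1) = 0.000+0.009819j S between n5,n0
  Y(L2) = 0.000-0.01293j S between n3,n2
  Y(R1) = 0.05714+0.000j S between n1,n5
  Y(R2) = 0.001464+0.000j S between n1,n2
  Y(R3) = 0.003636+0.000j S between n4,n1
  Y(R4) = 0.01988+0.000j S between n4,n1
  Y(C2) = 0.000+0.008225j S between n0,n1
  Y(R5) = 0.0001091+0.000j S between n5,n1
  Y(R6) = 0.001012+0.000j S between n2,n4
  Y(R7) = 0.02114+0.000j S between n0,n3
  Y(R8) = 0.0009091+0.000j S between n0,n3
  V1: constraint V(n1)−V(n4) = 2.62
  V2: constraint V(n3)−V(n2) = 18.6
Assemble and solve the 7×7 MNA system:
  V(n1)=-1.843+8.477j  V(n2)=-11.63+0.8558j  V(n3)=6.965+0.8558j  V(n4)=-4.463+8.477j  V(n5)=-0.3781+8.542j
  i(V1)=0.07764+0.007714j  i(V2)=-0.1536+0.2414j

2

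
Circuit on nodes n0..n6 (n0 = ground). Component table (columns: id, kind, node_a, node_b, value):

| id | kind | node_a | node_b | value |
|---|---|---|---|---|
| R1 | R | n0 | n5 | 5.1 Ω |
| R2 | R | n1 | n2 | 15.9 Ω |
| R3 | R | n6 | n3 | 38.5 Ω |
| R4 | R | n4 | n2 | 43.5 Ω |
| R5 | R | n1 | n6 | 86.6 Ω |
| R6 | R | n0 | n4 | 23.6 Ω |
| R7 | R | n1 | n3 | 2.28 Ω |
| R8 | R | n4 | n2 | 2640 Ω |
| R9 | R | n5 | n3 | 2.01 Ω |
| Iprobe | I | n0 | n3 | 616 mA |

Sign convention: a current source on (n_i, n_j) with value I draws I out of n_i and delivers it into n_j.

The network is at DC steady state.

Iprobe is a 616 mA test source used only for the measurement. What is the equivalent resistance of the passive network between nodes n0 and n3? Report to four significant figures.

R_eq = 6.558 Ω

MNA unknowns: 6 node voltages V₁..V_6
R1: Y=0.1961 on G[0,5]
R2: Y=0.06289 on G[1,2]
R3: Y=0.02597 on G[6,3]
R4: Y=0.02299 on G[4,2]
R5: Y=0.01155 on G[1,6]
R6: Y=0.04237 on G[0,4]
R7: Y=0.4386 on G[1,3]
R8: Y=0.0003788 on G[4,2]
R9: Y=0.4975 on G[5,3]
Iprobe: z[0]−=0.616, z[3]+=0.616
solve → V1=3.933, V2=3.173, V3=4.040, V4=1.128, V5=2.898, V6=4.007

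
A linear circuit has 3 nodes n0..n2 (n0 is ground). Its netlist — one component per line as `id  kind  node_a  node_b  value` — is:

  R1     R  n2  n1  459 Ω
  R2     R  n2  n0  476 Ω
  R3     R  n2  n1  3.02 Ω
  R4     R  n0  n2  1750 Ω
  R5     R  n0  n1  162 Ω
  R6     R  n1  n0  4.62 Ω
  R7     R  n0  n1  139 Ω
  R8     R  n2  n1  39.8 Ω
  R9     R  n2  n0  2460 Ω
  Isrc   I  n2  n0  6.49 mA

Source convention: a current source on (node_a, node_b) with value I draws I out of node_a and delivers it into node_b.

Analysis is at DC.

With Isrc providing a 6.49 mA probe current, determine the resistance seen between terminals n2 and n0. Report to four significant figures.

R_eq = 6.988 Ω

MNA unknowns: 2 node voltages V₁..V_2
R1: Y=0.002179 on G[2,1]
R2: Y=0.002101 on G[2,0]
R3: Y=0.3311 on G[2,1]
R4: Y=0.0005714 on G[0,2]
R5: Y=0.006173 on G[0,1]
R6: Y=0.2165 on G[1,0]
R7: Y=0.007194 on G[0,1]
R8: Y=0.02513 on G[2,1]
R9: Y=0.0004065 on G[2,0]
Isrc: z[2]−=0.00649, z[0]+=0.00649
solve → V1=-0.02763, V2=-0.04535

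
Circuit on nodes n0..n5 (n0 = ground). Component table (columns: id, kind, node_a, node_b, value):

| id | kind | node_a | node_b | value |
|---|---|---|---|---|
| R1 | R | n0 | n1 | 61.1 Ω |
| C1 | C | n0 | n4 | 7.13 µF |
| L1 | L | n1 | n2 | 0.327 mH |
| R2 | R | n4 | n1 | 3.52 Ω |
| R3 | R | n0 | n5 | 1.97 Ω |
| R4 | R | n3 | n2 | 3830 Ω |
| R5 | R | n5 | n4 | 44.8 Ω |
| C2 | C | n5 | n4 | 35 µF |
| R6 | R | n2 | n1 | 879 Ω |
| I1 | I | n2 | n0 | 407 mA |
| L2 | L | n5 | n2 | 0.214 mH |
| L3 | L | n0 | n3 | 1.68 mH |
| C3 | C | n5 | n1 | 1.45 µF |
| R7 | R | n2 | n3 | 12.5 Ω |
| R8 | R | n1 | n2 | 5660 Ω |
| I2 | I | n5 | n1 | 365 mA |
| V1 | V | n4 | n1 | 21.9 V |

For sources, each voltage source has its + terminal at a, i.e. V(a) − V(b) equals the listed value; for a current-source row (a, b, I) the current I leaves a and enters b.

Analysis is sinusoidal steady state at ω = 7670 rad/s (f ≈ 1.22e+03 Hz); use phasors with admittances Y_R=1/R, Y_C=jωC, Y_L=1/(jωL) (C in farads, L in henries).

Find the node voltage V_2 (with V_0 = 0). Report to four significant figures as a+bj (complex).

MNA unknowns: 5 node voltages V₁..V_5 plus 1 source current (V1)
R1: Y=0.01637+0.000j on G[0,1]
C1: Y=0.000+0.05469j on G[0,4]
L1: Y=0.000-0.3987j on G[1,2]
R2: Y=0.2841+0.000j on G[4,1]
R3: Y=0.5076+0.000j on G[0,5]
R4: Y=0.0002611+0.000j on G[3,2]
R5: Y=0.02232+0.000j on G[5,4]
C2: Y=0.000+0.2684j on G[5,4]
R6: Y=0.001138+0.000j on G[2,1]
I1: z[2]−=0.407, z[0]+=0.407
L2: Y=0.000-0.6092j on G[5,2]
L3: Y=0.000-0.07761j on G[0,3]
C3: Y=0.000+0.01112j on G[5,1]
R7: Y=0.08000+0.000j on G[2,3]
R8: Y=0.0001767+0.000j on G[1,2]
I2: z[5]−=0.365, z[1]+=0.365
V1: row V4−V1=21.9, i_V1 at 4,1
solve → V1=-65.55-28.31j, V2=-24.75-7.819j, V3=-8.885-16.41j, V4=-43.65-28.31j, V5=0.7705+4.257j
aux → i_V1=-15.52+15.04j

-24.75-7.819j V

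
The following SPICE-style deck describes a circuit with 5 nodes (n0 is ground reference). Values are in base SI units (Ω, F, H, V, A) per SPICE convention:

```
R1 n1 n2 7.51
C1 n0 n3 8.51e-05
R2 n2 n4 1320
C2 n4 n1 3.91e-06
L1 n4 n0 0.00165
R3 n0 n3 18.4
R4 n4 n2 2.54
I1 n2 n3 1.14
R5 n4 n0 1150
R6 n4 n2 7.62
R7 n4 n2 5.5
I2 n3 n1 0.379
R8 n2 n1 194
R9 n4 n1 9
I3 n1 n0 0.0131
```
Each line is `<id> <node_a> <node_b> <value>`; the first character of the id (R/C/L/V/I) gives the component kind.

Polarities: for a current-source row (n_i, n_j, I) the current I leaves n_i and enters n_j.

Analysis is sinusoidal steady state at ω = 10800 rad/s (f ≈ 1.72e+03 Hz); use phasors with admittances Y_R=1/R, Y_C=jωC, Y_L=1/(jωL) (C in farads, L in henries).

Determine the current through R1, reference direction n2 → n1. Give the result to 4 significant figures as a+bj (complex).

Element admittances at ω=10800 rad/s:
  Y(R1) = 0.1332+0.000j S between n1,n2
  Y(C1) = 0.000+0.9191j S between n0,n3
  Y(R2) = 0.0007576+0.000j S between n2,n4
  Y(C2) = 0.000+0.04223j S between n4,n1
  Y(L1) = 0.000-0.05612j S between n4,n0
  Y(R3) = 0.05435+0.000j S between n0,n3
  Y(R4) = 0.3937+0.000j S between n4,n2
  I1: injects 1.14 A into n3 (from n2)
  Y(R5) = 0.0008696+0.000j S between n4,n0
  Y(R6) = 0.1312+0.000j S between n4,n2
  Y(R7) = 0.1818+0.000j S between n4,n2
  I2: injects 0.379 A into n1 (from n3)
  Y(R8) = 0.005155+0.000j S between n2,n1
  Y(R9) = 0.1111+0.000j S between n4,n1
  I3: injects 0.0131 A into n0 (from n1)
Assemble and solve the 4×4 MNA system:
  V(n1)=0.5511-13.93j  V(n2)=-1.436-13.81j  V(n3)=0.04879-0.8251j  V(n4)=-0.2137-13.79j

-0.2647+0.01586j A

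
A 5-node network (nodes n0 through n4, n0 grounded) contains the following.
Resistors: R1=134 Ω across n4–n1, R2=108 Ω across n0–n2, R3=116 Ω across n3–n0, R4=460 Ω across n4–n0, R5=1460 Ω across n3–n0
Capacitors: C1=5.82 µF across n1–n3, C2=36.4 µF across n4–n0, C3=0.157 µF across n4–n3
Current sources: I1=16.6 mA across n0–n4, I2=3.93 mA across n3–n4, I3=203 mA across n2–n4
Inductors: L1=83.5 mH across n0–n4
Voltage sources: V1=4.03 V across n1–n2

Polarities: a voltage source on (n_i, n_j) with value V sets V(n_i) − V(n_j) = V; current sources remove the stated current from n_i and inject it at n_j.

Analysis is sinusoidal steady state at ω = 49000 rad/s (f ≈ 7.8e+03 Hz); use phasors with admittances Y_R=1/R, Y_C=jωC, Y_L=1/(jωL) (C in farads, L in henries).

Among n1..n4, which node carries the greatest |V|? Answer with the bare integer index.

Element admittances at ω=49000 rad/s:
  Y(R1) = 0.007463+0.000j S between n4,n1
  Y(C1) = 0.000+0.2852j S between n1,n3
  Y(R2) = 0.009259+0.000j S between n0,n2
  I1: injects 0.0166 A into n4 (from n0)
  Y(R3) = 0.008621+0.000j S between n3,n0
  Y(C2) = 0.000+1.784j S between n4,n0
  Y(C3) = 0.000+0.007693j S between n4,n3
  Y(R4) = 0.002174+0.000j S between n4,n0
  I2: injects 0.00393 A into n4 (from n3)
  Y(R5) = 0.0006849+0.000j S between n3,n0
  I3: injects 0.203 A into n4 (from n2)
  Y(L1) = 0.000-0.0002444j S between n0,n4
  V1: constraint V(n1)−V(n2) = 4.03
Assemble and solve the 5×5 MNA system:
  V(n1)=-6.065+1.810j  V(n2)=-10.10+1.810j  V(n3)=-5.957+1.584j  V(n4)=-0.01755-0.09283j
  i(V1)=0.1095+0.01675j

2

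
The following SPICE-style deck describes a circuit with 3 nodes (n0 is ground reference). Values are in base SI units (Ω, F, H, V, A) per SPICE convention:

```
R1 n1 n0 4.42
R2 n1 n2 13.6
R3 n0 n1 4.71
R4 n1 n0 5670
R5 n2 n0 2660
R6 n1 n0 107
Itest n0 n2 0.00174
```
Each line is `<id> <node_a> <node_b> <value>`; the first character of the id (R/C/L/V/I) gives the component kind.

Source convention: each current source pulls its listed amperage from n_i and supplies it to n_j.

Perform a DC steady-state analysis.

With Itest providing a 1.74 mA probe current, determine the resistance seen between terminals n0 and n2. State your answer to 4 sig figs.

R_eq = 15.74 Ω

MNA unknowns: 2 node voltages V₁..V_2
R1: Y=0.2262 on G[1,0]
R2: Y=0.07353 on G[1,2]
R3: Y=0.2123 on G[0,1]
R4: Y=0.0001764 on G[1,0]
R5: Y=0.0003759 on G[2,0]
R6: Y=0.009346 on G[1,0]
Itest: z[0]−=0.00174, z[2]+=0.00174
solve → V1=0.003860, V2=0.02738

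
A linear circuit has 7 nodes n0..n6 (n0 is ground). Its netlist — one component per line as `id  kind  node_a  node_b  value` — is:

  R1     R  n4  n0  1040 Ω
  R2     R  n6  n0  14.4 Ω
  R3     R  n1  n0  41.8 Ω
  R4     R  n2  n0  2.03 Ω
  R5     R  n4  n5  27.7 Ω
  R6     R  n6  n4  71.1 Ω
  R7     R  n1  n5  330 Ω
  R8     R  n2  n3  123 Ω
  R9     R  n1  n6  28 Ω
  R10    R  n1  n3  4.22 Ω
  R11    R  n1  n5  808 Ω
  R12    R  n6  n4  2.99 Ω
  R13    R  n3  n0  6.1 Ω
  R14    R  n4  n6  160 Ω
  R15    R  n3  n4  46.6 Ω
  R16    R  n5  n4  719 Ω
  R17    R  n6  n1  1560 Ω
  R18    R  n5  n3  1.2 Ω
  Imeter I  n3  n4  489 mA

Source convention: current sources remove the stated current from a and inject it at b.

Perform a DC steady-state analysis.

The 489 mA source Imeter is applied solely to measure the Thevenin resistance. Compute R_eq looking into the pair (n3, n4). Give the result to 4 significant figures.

Apply KCL at each of the 6 non-ground nodes and solve the resulting linear system.
Node n1: branches {R3, R7, R9, R10, R11, R17} → V_1 = -0.4316
Node n2: branches {R4, R8} → V_2 = -0.01447
Node n3: branches {R8, R10, R13, R15, R18, Imeter} → V_3 = -0.8910
Node n4: branches {R1, R5, R6, R12, R14, R15, R16, Imeter} → V_4 = 3.046
Node n5: branches {R5, R7, R11, R16, R18} → V_5 = -0.7201
Node n6: branches {R2, R6, R9, R12, R14, R17} → V_6 = 2.313

R_eq = 8.052 Ω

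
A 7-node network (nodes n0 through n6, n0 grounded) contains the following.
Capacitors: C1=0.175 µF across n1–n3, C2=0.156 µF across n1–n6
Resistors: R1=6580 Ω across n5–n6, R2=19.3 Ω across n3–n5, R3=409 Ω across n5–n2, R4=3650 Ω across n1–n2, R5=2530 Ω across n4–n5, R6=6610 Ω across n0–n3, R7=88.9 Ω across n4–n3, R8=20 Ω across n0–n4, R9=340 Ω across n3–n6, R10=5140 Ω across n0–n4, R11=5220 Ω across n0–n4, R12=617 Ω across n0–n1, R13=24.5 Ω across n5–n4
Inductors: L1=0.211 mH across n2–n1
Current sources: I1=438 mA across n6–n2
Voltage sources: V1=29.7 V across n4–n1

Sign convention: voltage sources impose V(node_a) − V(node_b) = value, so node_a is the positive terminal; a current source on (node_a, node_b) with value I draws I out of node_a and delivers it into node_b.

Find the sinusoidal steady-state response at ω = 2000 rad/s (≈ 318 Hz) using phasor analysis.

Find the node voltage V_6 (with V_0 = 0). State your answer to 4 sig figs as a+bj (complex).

Apply KCL at each of the 6 non-ground nodes and solve the resulting linear system.
Node n1: branches {C1, R4, L1, R12, C2, V1} → V_1 = -28.74-0.002656j
Node n2: branches {R3, R4, L1, I1} → V_2 = -28.74+0.2044j
Node n3: branches {C1, R2, R6, R7, R9} → V_3 = -12.23+0.9132j
Node n4: branches {R5, R7, R8, R10, R11, R13, V1} → V_4 = 0.9612-0.002656j
Node n5: branches {R1, R2, R3, R5, R13} → V_5 = -7.191+0.5201j
Node n6: branches {R1, R9, I1, C2} → V_6 = -152.2+13.35j
Source currents: i(V1)=-0.5328+0.03198j

-152.2+13.35j V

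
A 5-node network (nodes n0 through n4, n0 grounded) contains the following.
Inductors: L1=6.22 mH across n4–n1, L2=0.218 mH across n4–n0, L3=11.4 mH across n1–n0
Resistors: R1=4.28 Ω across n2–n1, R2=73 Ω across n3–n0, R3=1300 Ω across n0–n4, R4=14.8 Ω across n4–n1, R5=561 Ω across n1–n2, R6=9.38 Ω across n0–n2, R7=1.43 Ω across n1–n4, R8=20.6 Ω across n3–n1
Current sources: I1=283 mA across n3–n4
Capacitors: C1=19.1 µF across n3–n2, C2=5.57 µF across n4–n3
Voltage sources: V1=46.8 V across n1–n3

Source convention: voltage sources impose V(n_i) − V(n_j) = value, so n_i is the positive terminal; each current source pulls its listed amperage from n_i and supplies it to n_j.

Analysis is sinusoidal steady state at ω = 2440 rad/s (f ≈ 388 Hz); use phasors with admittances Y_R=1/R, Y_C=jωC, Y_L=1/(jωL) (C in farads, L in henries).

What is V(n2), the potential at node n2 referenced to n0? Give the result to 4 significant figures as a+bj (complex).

-0.8466-4.958j V

MNA unknowns: 4 node voltages V₁..V_4 plus 1 source current (V1)
L1: Y=0.000-0.06589j on G[4,1]
R1: Y=0.2336+0.000j on G[2,1]
L2: Y=0.000-1.880j on G[4,0]
R2: Y=0.01370+0.000j on G[3,0]
R3: Y=0.0007692+0.000j on G[0,4]
I1: z[3]−=0.283, z[4]+=0.283
R4: Y=0.06757+0.000j on G[4,1]
C1: Y=0.000+0.04660j on G[3,2]
C2: Y=0.000+0.01359j on G[4,3]
R5: Y=0.001783+0.000j on G[1,2]
R6: Y=0.1066+0.000j on G[0,2]
R7: Y=0.6993+0.000j on G[1,4]
R8: Y=0.04854+0.000j on G[3,1]
L3: Y=0.000-0.03595j on G[1,0]
V1: row V1−V3=46.8, i_V1 at 1,3
solve → V1=0.1216+1.870j, V2=-0.8466-4.958j, V3=-46.68+1.870j, V4=-0.2697+0.3525j
aux → i_V1=-2.967-2.741j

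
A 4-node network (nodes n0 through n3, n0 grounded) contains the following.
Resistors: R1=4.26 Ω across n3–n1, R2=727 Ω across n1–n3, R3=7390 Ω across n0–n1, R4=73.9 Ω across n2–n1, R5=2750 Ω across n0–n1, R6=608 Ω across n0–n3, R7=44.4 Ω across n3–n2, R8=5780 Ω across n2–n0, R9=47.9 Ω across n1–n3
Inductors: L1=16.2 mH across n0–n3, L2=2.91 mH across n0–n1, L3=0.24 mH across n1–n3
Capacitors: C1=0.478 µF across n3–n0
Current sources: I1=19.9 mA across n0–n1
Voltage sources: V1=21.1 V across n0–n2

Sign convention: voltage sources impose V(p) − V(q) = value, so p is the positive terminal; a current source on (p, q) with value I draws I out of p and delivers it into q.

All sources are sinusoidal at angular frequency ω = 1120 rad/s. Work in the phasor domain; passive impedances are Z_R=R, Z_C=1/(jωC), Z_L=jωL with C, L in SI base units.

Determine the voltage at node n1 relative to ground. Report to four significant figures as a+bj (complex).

Element admittances at ω=1120 rad/s:
  Y(R1) = 0.2347+0.000j S between n3,n1
  Y(L1) = 0.000-0.05511j S between n0,n3
  Y(C1) = 0.000+0.0005354j S between n3,n0
  Y(R2) = 0.001376+0.000j S between n1,n3
  Y(R3) = 0.0001353+0.000j S between n0,n1
  Y(L2) = 0.000-0.3068j S between n0,n1
  I1: injects 0.0199 A into n1 (from n0)
  Y(R4) = 0.01353+0.000j S between n2,n1
  Y(L3) = 0.000-3.720j S between n1,n3
  Y(R5) = 0.0003636+0.000j S between n0,n1
  Y(R6) = 0.001645+0.000j S between n0,n3
  Y(R7) = 0.02252+0.000j S between n3,n2
  Y(R8) = 0.0001730+0.000j S between n2,n0
  Y(R9) = 0.02088+0.000j S between n1,n3
  V1: constraint V(n0)−V(n2) = 21.1
Assemble and solve the 4×4 MNA system:
  V(n1)=-0.2164-2.012j  V(n2)=-21.10+0.000j  V(n3)=-0.2332-2.106j
  i(V1)=-0.7562+0.07465j

-0.2164-2.012j V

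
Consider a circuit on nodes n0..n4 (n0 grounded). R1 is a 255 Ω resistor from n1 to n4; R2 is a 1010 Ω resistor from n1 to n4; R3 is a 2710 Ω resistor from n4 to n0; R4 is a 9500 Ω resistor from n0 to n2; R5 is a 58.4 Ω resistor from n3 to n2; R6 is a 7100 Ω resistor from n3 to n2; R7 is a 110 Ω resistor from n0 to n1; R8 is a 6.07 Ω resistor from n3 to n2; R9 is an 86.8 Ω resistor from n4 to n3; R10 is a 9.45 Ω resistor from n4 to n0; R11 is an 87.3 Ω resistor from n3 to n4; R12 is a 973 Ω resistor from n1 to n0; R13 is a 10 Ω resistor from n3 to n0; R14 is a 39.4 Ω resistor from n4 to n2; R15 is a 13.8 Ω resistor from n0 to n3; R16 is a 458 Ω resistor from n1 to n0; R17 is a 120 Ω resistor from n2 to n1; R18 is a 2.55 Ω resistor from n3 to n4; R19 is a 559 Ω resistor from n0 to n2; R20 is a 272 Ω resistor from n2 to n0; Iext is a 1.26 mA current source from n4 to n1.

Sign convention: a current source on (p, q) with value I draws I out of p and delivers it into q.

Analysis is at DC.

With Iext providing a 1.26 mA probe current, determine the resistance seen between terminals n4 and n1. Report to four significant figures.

Apply KCL at each of the 4 non-ground nodes and solve the resulting linear system.
Node n1: branches {R1, R2, R7, R12, R16, R17, Iext} → V_1 = 0.04879
Node n2: branches {R4, R5, R6, R8, R14, R17, R19, R20} → V_2 = 0.0001658
Node n3: branches {R5, R6, R8, R9, R11, R13, R15, R18} → V_3 = -0.001607
Node n4: branches {R1, R2, R3, R9, R10, R11, R14, R18, Iext} → V_4 = -0.003051

R_eq = 41.14 Ω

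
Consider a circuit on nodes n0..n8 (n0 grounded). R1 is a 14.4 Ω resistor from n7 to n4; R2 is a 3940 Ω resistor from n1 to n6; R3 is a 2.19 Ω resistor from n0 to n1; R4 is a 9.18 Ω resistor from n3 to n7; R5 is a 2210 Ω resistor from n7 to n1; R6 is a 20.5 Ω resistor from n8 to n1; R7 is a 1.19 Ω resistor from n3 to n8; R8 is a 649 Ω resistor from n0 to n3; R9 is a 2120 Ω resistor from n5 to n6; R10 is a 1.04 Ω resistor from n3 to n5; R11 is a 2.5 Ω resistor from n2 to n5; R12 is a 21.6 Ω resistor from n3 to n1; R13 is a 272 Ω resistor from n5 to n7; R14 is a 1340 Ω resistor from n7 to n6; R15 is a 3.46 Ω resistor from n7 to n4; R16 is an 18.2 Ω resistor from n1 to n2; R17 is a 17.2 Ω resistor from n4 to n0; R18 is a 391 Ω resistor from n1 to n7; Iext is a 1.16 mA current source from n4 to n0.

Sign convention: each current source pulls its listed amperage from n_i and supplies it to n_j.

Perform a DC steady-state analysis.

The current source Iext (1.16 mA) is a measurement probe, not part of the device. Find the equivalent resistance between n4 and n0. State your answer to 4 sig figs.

R_eq = 9.278 Ω

MNA unknowns: 8 node voltages V₁..V_8
R1: Y=0.06944 on G[7,4]
R2: Y=0.0002538 on G[1,6]
R3: Y=0.4566 on G[0,1]
R4: Y=0.1089 on G[3,7]
R5: Y=0.0004525 on G[7,1]
R6: Y=0.04878 on G[8,1]
R7: Y=0.8403 on G[3,8]
R8: Y=0.001541 on G[0,3]
R9: Y=0.0004717 on G[5,6]
R10: Y=0.9615 on G[3,5]
R11: Y=0.4000 on G[2,5]
R12: Y=0.04630 on G[3,1]
R13: Y=0.003676 on G[5,7]
R14: Y=0.0007463 on G[7,6]
R15: Y=0.2890 on G[7,4]
R16: Y=0.05495 on G[1,2]
R17: Y=0.05814 on G[4,0]
R18: Y=0.002558 on G[1,7]
Iext: z[4]−=0.00116, z[0]+=0.00116
solve → V1=-0.001154, V2=-0.004196, V3=-0.004769, V4=-0.01076, V5=-0.004614, V6=-0.006379, V7=-0.009272, V8=-0.004571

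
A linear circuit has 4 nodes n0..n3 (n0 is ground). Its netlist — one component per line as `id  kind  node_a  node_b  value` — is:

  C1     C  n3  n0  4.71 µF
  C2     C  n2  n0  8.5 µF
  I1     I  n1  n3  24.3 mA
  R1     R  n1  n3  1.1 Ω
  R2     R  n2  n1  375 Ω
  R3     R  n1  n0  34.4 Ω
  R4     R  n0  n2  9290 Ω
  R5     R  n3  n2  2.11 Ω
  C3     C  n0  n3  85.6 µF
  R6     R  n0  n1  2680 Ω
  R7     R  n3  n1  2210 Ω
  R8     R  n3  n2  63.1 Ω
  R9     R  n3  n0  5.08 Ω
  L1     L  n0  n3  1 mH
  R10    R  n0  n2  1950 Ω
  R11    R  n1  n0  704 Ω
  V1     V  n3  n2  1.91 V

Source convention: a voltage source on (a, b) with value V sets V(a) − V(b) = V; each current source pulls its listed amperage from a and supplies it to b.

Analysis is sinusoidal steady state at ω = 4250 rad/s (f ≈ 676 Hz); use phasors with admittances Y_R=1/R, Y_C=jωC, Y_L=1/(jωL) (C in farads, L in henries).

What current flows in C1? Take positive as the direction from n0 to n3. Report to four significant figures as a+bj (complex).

0.003568-0.003087j A

MNA unknowns: 3 node voltages V₁..V_3 plus 1 source current (V1)
C1: Y=0.000+0.02002j on G[3,0]
C2: Y=0.000+0.03612j on G[2,0]
I1: z[1]−=0.0243, z[3]+=0.0243
R1: Y=0.9091+0.000j on G[1,3]
R2: Y=0.002667+0.000j on G[2,1]
R3: Y=0.02907+0.000j on G[1,0]
R4: Y=0.0001076+0.000j on G[0,2]
R5: Y=0.4739+0.000j on G[3,2]
C3: Y=0.000+0.3638j on G[0,3]
R6: Y=0.0003731+0.000j on G[0,1]
R7: Y=0.0004525+0.000j on G[3,1]
R8: Y=0.01585+0.000j on G[3,2]
R9: Y=0.1969+0.000j on G[3,0]
L1: Y=0.000-0.2353j on G[0,3]
R10: Y=0.0005128+0.000j on G[0,2]
R11: Y=0.001420+0.000j on G[1,0]
V1: row V3−V2=1.91, i_V1 at 3,2
solve → V1=0.1180+0.1724j, V2=-1.756+0.1782j, V3=0.1542+0.1782j
aux → i_V1=-0.9480-0.06330j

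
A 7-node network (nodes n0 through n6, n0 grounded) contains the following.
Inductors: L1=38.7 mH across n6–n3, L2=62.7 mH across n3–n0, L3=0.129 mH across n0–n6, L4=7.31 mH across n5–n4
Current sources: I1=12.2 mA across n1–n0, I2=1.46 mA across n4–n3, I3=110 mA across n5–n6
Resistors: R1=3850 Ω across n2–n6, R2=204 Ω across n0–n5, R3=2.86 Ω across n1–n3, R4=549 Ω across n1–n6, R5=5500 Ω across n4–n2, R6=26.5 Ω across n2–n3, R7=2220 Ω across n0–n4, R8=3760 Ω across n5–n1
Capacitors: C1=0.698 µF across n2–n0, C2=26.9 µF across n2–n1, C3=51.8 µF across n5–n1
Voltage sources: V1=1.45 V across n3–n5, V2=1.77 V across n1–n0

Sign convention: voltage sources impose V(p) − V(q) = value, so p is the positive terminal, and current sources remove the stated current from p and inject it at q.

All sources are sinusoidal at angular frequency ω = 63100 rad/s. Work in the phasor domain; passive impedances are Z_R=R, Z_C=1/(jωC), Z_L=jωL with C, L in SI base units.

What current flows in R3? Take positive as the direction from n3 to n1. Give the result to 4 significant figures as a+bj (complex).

MNA unknowns: 6 node voltages V₁..V_6 plus 2 source currents (V1, V2)
L1: Y=0.000-0.0004095j on G[6,3]
I1: z[1]−=0.0122, z[0]+=0.0122
R1: Y=0.0002597+0.000j on G[2,6]
C1: Y=0.000+0.04404j on G[2,0]
I2: z[4]−=0.00146, z[3]+=0.00146
R2: Y=0.004902+0.000j on G[0,5]
R3: Y=0.3497+0.000j on G[1,3]
C2: Y=0.000+1.697j on G[2,1]
R4: Y=0.001821+0.000j on G[1,6]
R5: Y=0.0001818+0.000j on G[4,2]
C3: Y=0.000+3.269j on G[5,1]
L2: Y=0.000-0.0002528j on G[3,0]
I3: z[5]−=0.11, z[6]+=0.11
L3: Y=0.000-0.1229j on G[0,6]
R6: Y=0.03774+0.000j on G[2,3]
L4: Y=0.000-0.002168j on G[5,4]
R7: Y=0.0004505+0.000j on G[0,4]
R8: Y=0.0002660+0.000j on G[5,1]
V1: row V3−V5=1.45, i_V1 at 3,5
V2: row V1−V0=1.77, i_V2 at 1,0
solve → V1=1.770+0.000j, V2=1.730-0.03148j, V3=3.196+0.2058j, V4=1.525-0.7671j, V5=1.746+0.2058j, V6=0.02626+0.9225j
aux → i_V1=-0.5521-0.07882j, i_V2=-0.1362-0.07284j

0.4985+0.07197j A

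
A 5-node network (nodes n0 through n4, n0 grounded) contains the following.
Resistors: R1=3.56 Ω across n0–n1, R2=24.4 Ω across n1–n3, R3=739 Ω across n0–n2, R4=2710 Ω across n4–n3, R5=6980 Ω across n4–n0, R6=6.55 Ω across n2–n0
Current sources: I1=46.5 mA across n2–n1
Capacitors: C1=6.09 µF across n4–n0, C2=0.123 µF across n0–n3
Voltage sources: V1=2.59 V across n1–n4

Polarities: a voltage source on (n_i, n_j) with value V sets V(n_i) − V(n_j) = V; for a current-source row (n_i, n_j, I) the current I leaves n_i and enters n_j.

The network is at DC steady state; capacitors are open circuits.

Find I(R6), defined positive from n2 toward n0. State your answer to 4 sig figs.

Element admittances at DC:
  Y(R1) = 0.2809 S between n0,n1
  Y(R2) = 0.04098 S between n1,n3
  Y(R3) = 0.001353 S between n0,n2
  I1: injects 0.0465 A into n1 (from n2)
  Y(C1) = 0.000 S between n4,n0
  Y(R4) = 0.0003690 S between n4,n3
  Y(C2) = 0.000 S between n0,n3
  Y(R5) = 0.0001433 S between n4,n0
  Y(R6) = 0.1527 S between n2,n0
  V1: constraint V(n1)−V(n4) = 2.59
Assemble and solve the 5×5 MNA system:
  V(n1)=0.1668  V(n2)=-0.3019  V(n3)=0.1437  V(n4)=-2.423
  i(V1)=-0.001294

-0.04609 A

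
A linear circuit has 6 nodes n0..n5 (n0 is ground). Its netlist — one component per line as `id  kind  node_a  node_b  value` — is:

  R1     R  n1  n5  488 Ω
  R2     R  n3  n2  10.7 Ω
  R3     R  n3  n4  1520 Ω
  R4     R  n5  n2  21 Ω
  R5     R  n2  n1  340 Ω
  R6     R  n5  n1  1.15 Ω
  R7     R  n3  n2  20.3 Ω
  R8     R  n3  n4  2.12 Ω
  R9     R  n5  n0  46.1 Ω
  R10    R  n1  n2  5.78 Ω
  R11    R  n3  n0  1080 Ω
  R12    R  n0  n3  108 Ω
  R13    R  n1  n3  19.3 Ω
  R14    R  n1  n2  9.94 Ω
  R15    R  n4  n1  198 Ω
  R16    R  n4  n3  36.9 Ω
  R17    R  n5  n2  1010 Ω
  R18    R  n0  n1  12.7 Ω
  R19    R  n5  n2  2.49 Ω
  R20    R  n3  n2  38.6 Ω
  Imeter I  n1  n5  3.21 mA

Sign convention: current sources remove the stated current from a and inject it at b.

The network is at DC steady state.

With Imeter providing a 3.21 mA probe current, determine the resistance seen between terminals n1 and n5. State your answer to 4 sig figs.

Element admittances at DC:
  Y(R1) = 0.002049 S between n1,n5
  Y(R2) = 0.09346 S between n3,n2
  Y(R3) = 0.0006579 S between n3,n4
  Y(R4) = 0.04762 S between n5,n2
  Y(R5) = 0.002941 S between n2,n1
  Y(R6) = 0.8696 S between n5,n1
  Y(R7) = 0.04926 S between n3,n2
  Y(R8) = 0.4717 S between n3,n4
  Y(R9) = 0.02169 S between n5,n0
  Y(R10) = 0.1730 S between n1,n2
  Y(R11) = 0.0009259 S between n3,n0
  Y(R12) = 0.009259 S between n0,n3
  Y(R13) = 0.05181 S between n1,n3
  Y(R14) = 0.1006 S between n1,n2
  Y(R15) = 0.005051 S between n4,n1
  Y(R16) = 0.02710 S between n4,n3
  Y(R17) = 0.0009901 S between n5,n2
  Y(R18) = 0.07874 S between n0,n1
  Y(R19) = 0.4016 S between n5,n2
  Y(R20) = 0.02591 S between n3,n2
  Imeter: injects 0.00321 A into n5 (from n1)
Assemble and solve the 5×5 MNA system:
  V(n1)=-0.0007026  V(n2)=0.001038  V(n3)=0.0005734  V(n4)=0.0005607  V(n5)=0.002281

R_eq = 0.9296 Ω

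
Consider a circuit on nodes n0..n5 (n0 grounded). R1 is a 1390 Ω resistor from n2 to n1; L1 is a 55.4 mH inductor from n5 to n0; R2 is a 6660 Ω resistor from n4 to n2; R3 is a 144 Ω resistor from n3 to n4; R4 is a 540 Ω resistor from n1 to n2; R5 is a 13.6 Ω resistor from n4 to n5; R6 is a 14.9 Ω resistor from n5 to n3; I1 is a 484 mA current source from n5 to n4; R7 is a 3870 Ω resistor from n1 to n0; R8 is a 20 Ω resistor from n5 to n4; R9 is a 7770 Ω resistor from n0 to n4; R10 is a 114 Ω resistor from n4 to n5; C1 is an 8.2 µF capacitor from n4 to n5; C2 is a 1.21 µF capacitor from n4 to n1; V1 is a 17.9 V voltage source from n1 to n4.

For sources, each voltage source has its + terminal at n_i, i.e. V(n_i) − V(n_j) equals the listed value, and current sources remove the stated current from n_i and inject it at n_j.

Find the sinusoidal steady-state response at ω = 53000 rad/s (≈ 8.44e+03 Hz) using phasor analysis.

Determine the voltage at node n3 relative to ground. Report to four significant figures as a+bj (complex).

-7.387-5.615j V

MNA unknowns: 5 node voltages V₁..V_5 plus 1 source current (V1)
R1: Y=0.0007194+0.000j on G[2,1]
L1: Y=0.000-0.0003406j on G[5,0]
R2: Y=0.0001502+0.000j on G[4,2]
R3: Y=0.006944+0.000j on G[3,4]
R4: Y=0.001852+0.000j on G[1,2]
R5: Y=0.07353+0.000j on G[4,5]
R6: Y=0.06711+0.000j on G[5,3]
I1: z[5]−=0.484, z[4]+=0.484
R7: Y=0.0002584+0.000j on G[1,0]
R8: Y=0.05000+0.000j on G[5,4]
R9: Y=0.0001287+0.000j on G[0,4]
R10: Y=0.008772+0.000j on G[4,5]
C1: Y=0.000+0.4346j on G[4,5]
C2: Y=0.000+0.06413j on G[4,1]
V1: row V1−V4=17.9, i_V1 at 1,4
solve → V1=10.81-6.526j, V2=9.821-6.526j, V3=-7.387-5.615j, V4=-7.091-6.526j, V5=-7.418-5.521j
aux → i_V1=-0.005332-1.146j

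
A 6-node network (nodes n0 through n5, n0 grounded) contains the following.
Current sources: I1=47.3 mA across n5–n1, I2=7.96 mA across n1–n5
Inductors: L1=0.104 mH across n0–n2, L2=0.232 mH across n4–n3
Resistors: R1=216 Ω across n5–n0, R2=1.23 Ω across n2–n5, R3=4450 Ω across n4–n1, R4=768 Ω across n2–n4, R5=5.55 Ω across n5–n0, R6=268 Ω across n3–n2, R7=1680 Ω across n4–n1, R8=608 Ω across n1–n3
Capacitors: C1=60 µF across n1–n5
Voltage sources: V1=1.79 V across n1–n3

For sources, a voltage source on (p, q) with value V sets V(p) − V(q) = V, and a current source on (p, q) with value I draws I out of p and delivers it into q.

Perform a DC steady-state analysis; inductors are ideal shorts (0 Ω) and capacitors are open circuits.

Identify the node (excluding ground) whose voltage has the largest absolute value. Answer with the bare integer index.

1

Element admittances at DC:
  I1: injects 0.0473 A into n1 (from n5)
  I2: injects 0.00796 A into n5 (from n1)
  L1: short n0↔n2 (DC inductor)
  Y(R1) = 0.004630 S between n5,n0
  Y(R2) = 0.8130 S between n2,n5
  Y(R3) = 0.0002247 S between n4,n1
  L2: short n4↔n3 (DC inductor)
  Y(C1) = 0.000 S between n1,n5
  Y(R4) = 0.001302 S between n2,n4
  Y(R5) = 0.1802 S between n5,n0
  Y(R6) = 0.003731 S between n3,n2
  Y(R7) = 0.0005952 S between n4,n1
  Y(R8) = 0.001645 S between n1,n3
  V1: constraint V(n1)−V(n3) = 1.79
Assemble and solve the 8×8 MNA system:
  V(n1)=9.606  V(n2)=0.000  V(n3)=7.816  V(n4)=7.816  V(n5)=-0.03943
  i(L1)=-0.007286  i(L2)=-0.008709  i(V1)=0.03493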